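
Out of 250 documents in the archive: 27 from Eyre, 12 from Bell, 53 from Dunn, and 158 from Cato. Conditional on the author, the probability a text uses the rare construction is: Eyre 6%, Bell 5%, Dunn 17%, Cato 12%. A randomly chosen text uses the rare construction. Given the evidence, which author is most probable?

Cato

Compute prior × likelihood for every hypothesis:
  Eyre: 0.108 × 0.06 = 0.00648
  Bell: 0.048 × 0.05 = 0.0024
  Dunn: 0.212 × 0.17 = 0.03604
  Cato: 0.632 × 0.12 = 0.07584
Total = 0.12076.
Largest term belongs to Cato, so Cato is most probable.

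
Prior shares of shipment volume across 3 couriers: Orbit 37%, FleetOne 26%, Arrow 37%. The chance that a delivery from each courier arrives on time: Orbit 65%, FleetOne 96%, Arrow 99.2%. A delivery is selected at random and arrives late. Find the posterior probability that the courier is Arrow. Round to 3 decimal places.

Taking complements, P(late | each) = Orbit 0.35, FleetOne 0.04, Arrow 0.008.
Unnormalized posteriors (prior × likelihood):
  Orbit: 0.37 × 0.35 = 0.1295
  FleetOne: 0.26 × 0.04 = 0.0104
  Arrow: 0.37 × 0.008 = 0.00296
Total = 0.14286.
P(Arrow | evidence) = 0.00296 / 0.14286 ≈ 0.021.

0.021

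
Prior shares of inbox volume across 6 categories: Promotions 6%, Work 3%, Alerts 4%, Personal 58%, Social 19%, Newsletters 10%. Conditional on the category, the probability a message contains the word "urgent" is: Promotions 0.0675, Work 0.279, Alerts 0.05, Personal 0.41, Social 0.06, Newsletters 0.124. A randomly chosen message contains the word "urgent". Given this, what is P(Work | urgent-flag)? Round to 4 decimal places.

By Bayes' rule, posterior ∝ prior × likelihood:
  Promotions: 0.06 × 0.0675 = 0.00405
  Work: 0.03 × 0.279 = 0.00837
  Alerts: 0.04 × 0.05 = 0.002
  Personal: 0.58 × 0.41 = 0.2378
  Social: 0.19 × 0.06 = 0.0114
  Newsletters: 0.1 × 0.124 = 0.0124
Normalizing constant = 0.27602.
P(Work | evidence) = 0.00837 / 0.27602 ≈ 0.0303.

0.0303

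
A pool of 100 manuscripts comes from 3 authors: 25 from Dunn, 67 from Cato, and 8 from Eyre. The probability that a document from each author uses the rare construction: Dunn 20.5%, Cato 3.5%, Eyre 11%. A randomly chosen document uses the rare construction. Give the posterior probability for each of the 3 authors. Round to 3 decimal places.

Dunn 0.614, Cato 0.281, Eyre 0.105

Prior × likelihood for each hypothesis:
  Dunn: 0.25 × 0.205 = 0.05125
  Cato: 0.67 × 0.035 = 0.02345
  Eyre: 0.08 × 0.11 = 0.0088
Sum = 0.0835.
P(Dunn | rare-form) = 0.05125/0.0835 ≈ 0.614
P(Cato | rare-form) = 0.02345/0.0835 ≈ 0.281
P(Eyre | rare-form) = 0.0088/0.0835 ≈ 0.105
(Check: 0.614+0.281+0.105 = 1.000.)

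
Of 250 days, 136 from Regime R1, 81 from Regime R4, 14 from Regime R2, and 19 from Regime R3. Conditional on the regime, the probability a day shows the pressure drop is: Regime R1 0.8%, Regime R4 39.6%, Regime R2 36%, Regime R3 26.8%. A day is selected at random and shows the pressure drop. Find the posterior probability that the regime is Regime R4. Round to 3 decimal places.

0.741

Prior × likelihood for each hypothesis:
  Regime R1: 0.544 × 0.008 = 0.004352
  Regime R4: 0.324 × 0.396 = 0.128304
  Regime R2: 0.056 × 0.36 = 0.02016
  Regime R3: 0.076 × 0.268 = 0.020368
Sum = 0.173184.
P(Regime R4 | evidence) = 0.128304 / 0.173184 ≈ 0.741.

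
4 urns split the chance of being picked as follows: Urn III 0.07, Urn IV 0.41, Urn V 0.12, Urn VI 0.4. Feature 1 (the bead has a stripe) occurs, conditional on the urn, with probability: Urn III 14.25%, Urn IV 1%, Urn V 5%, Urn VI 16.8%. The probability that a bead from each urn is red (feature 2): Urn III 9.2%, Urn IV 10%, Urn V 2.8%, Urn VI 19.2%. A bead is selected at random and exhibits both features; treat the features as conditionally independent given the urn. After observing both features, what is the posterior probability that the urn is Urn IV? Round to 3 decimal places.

Prior × likelihood for each hypothesis:
  Urn III: 0.07 × 0.1425 × 0.092 = 0.0009177
  Urn IV: 0.41 × 0.01 × 0.1 = 0.00041
  Urn V: 0.12 × 0.05 × 0.028 = 0.000168
  Urn VI: 0.4 × 0.168 × 0.192 = 0.0129024
Sum = 0.0143981.
P(Urn IV | evidence) = 0.00041 / 0.0143981 ≈ 0.028.

0.028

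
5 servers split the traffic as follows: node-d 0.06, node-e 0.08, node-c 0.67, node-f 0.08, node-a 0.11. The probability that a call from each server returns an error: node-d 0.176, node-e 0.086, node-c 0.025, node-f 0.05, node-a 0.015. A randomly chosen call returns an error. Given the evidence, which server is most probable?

Prior × likelihood for each hypothesis:
  node-d: 0.06 × 0.176 = 0.01056
  node-e: 0.08 × 0.086 = 0.00688
  node-c: 0.67 × 0.025 = 0.01675
  node-f: 0.08 × 0.05 = 0.004
  node-a: 0.11 × 0.015 = 0.00165
Normalizing constant = 0.03984.
Largest term belongs to node-c, so node-c is most probable.

node-c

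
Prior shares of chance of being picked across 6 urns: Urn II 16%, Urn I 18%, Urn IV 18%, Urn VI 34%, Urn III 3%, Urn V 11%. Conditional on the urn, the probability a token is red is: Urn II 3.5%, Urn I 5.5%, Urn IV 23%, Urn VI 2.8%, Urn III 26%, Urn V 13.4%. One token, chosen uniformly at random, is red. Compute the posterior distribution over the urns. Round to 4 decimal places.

Urn II 0.0629, Urn I 0.1113, Urn IV 0.4654, Urn VI 0.1070, Urn III 0.0877, Urn V 0.1657

By Bayes' rule, posterior ∝ prior × likelihood:
  Urn II: 0.16 × 0.035 = 0.0056
  Urn I: 0.18 × 0.055 = 0.0099
  Urn IV: 0.18 × 0.23 = 0.0414
  Urn VI: 0.34 × 0.028 = 0.00952
  Urn III: 0.03 × 0.26 = 0.0078
  Urn V: 0.11 × 0.134 = 0.01474
Total = 0.08896.
P(Urn II | red) = 0.0056/0.08896 ≈ 0.0629
P(Urn I | red) = 0.0099/0.08896 ≈ 0.1113
P(Urn IV | red) = 0.0414/0.08896 ≈ 0.4654
P(Urn VI | red) = 0.00952/0.08896 ≈ 0.1070
P(Urn III | red) = 0.0078/0.08896 ≈ 0.0877
P(Urn V | red) = 0.01474/0.08896 ≈ 0.1657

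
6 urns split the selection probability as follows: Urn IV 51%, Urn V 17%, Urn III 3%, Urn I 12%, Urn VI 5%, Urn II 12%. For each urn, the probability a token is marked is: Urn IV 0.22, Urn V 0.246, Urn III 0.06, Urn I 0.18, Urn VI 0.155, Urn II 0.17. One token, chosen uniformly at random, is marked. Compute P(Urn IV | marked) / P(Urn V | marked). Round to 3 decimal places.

2.683

Unnormalized posteriors (prior × likelihood):
  Urn IV: 0.51 × 0.22 = 0.1122
  Urn V: 0.17 × 0.246 = 0.04182
  Urn III: 0.03 × 0.06 = 0.0018
  Urn I: 0.12 × 0.18 = 0.0216
  Urn VI: 0.05 × 0.155 = 0.00775
  Urn II: 0.12 × 0.17 = 0.0204
Total = 0.20557.
The ratio is 0.1122 / 0.04182 (the normalizer cancels) = 2.683.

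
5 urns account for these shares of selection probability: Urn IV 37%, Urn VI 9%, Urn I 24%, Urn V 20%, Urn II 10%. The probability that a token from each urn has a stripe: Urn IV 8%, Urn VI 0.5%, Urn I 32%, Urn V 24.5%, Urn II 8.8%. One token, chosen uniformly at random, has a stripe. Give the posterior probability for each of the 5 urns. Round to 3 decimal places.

Urn IV 0.180, Urn VI 0.003, Urn I 0.466, Urn V 0.298, Urn II 0.053

By Bayes' rule, posterior ∝ prior × likelihood:
  Urn IV: 0.37 × 0.08 = 0.0296
  Urn VI: 0.09 × 0.005 = 0.00045
  Urn I: 0.24 × 0.32 = 0.0768
  Urn V: 0.2 × 0.245 = 0.049
  Urn II: 0.1 × 0.088 = 0.0088
Sum = 0.16465.
P(Urn IV | striped) = 0.0296/0.16465 ≈ 0.180
P(Urn VI | striped) = 0.00045/0.16465 ≈ 0.003
P(Urn I | striped) = 0.0768/0.16465 ≈ 0.466
P(Urn V | striped) = 0.049/0.16465 ≈ 0.298
P(Urn II | striped) = 0.0088/0.16465 ≈ 0.053
(Check: 0.180+0.003+0.466+0.298+0.053 = 1.000.)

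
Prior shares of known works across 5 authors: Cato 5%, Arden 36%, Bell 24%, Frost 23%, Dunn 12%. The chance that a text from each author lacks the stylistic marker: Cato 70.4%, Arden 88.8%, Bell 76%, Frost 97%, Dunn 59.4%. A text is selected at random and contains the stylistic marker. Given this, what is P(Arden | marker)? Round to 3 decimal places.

0.240

Taking complements, P(marker | each) = Cato 0.296, Arden 0.112, Bell 0.24, Frost 0.03, Dunn 0.406.
Compute prior × likelihood for every hypothesis:
  Cato: 0.05 × 0.296 = 0.0148
  Arden: 0.36 × 0.112 = 0.04032
  Bell: 0.24 × 0.24 = 0.0576
  Frost: 0.23 × 0.03 = 0.0069
  Dunn: 0.12 × 0.406 = 0.04872
Normalizing constant = 0.16834.
P(Arden | evidence) = 0.04032 / 0.16834 ≈ 0.240.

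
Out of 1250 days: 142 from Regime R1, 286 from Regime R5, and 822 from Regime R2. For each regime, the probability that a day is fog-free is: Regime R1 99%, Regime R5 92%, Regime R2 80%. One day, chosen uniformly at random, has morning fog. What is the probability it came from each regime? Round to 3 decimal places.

Regime R1 0.008, Regime R5 0.121, Regime R2 0.871

Taking complements, P(fog | each) = Regime R1 0.01, Regime R5 0.08, Regime R2 0.2.
Prior × likelihood for each hypothesis:
  Regime R1: 0.1136 × 0.01 = 0.001136
  Regime R5: 0.2288 × 0.08 = 0.018304
  Regime R2: 0.6576 × 0.2 = 0.13152
Normalizing constant = 0.15096.
P(Regime R1 | fog) = 0.001136/0.15096 ≈ 0.008
P(Regime R5 | fog) = 0.018304/0.15096 ≈ 0.121
P(Regime R2 | fog) = 0.13152/0.15096 ≈ 0.871
(Check: 0.008+0.121+0.871 = 1.000.)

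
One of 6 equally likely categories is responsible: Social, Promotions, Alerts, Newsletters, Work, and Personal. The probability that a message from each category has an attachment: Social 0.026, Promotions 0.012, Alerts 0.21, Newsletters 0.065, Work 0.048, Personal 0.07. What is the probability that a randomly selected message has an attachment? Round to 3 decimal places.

With a uniform prior (1/6 each), posterior ∝ likelihood:
  Social: 0.026
  Promotions: 0.012
  Alerts: 0.21
  Newsletters: 0.065
  Work: 0.048
  Personal: 0.07
P(attachment) = (1/6) × (0.026 + 0.012 + 0.21 + 0.065 + 0.048 + 0.07) = 0.431/6 ≈ 0.072.

0.072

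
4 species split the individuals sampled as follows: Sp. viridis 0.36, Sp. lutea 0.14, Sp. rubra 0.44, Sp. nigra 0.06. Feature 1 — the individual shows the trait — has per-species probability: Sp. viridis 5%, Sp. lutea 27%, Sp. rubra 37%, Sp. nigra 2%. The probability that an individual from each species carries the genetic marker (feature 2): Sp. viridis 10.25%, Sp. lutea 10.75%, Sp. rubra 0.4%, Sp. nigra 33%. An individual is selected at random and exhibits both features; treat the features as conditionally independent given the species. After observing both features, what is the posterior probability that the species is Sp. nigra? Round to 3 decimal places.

Unnormalized posteriors (prior × likelihood):
  Sp. viridis: 0.36 × 0.05 × 0.1025 = 0.001845
  Sp. lutea: 0.14 × 0.27 × 0.1075 = 0.0040635
  Sp. rubra: 0.44 × 0.37 × 0.004 = 0.0006512
  Sp. nigra: 0.06 × 0.02 × 0.33 = 0.000396
Sum = 0.0069557.
P(Sp. nigra | evidence) = 0.000396 / 0.0069557 ≈ 0.057.

0.057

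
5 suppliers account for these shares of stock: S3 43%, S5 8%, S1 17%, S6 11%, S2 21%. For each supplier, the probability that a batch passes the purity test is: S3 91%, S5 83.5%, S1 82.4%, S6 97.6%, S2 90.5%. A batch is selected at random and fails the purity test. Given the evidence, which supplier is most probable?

S3

Taking complements, P(off-spec | each) = S3 0.09, S5 0.165, S1 0.176, S6 0.024, S2 0.095.
Unnormalized posteriors (prior × likelihood):
  S3: 0.43 × 0.09 = 0.0387
  S5: 0.08 × 0.165 = 0.0132
  S1: 0.17 × 0.176 = 0.02992
  S6: 0.11 × 0.024 = 0.00264
  S2: 0.21 × 0.095 = 0.01995
Total = 0.10441.
Largest term belongs to S3, so S3 is most probable.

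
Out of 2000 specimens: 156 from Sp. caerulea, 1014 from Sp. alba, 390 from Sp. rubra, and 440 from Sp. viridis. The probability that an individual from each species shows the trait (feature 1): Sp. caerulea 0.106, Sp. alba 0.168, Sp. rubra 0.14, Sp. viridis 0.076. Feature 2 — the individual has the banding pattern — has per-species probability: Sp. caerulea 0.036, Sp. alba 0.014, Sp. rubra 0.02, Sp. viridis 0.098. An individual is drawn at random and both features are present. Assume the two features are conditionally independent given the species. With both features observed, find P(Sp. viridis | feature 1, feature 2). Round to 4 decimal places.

0.4459

Unnormalized posteriors (prior × likelihood):
  Sp. caerulea: 0.078 × 0.106 × 0.036 = 0.000297648
  Sp. alba: 0.507 × 0.168 × 0.014 = 0.001192464
  Sp. rubra: 0.195 × 0.14 × 0.02 = 0.000546
  Sp. viridis: 0.22 × 0.076 × 0.098 = 0.00163856
Sum = 0.003674672.
P(Sp. viridis | evidence) = 0.00163856 / 0.003674672 ≈ 0.4459.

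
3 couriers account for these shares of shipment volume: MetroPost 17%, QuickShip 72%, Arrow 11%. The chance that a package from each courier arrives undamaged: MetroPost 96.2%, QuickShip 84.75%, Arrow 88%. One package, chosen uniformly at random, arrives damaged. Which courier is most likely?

Taking complements, P(damaged | each) = MetroPost 0.038, QuickShip 0.1525, Arrow 0.12.
By Bayes' rule, posterior ∝ prior × likelihood:
  MetroPost: 0.17 × 0.038 = 0.00646
  QuickShip: 0.72 × 0.1525 = 0.1098
  Arrow: 0.11 × 0.12 = 0.0132
Sum = 0.12946.
Largest term belongs to QuickShip, so QuickShip is most probable.

QuickShip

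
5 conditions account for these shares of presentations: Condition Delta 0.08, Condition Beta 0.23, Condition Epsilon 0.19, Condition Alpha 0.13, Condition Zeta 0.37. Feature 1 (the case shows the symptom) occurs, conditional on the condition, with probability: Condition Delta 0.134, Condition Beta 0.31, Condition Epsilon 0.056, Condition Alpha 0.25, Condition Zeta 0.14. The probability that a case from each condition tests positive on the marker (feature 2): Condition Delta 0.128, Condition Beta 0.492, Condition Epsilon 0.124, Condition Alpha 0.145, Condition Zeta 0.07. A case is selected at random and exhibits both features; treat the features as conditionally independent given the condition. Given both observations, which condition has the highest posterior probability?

Condition Beta

Prior × likelihood for each hypothesis:
  Condition Delta: 0.08 × 0.134 × 0.128 = 0.00137216
  Condition Beta: 0.23 × 0.31 × 0.492 = 0.0350796
  Condition Epsilon: 0.19 × 0.056 × 0.124 = 0.00131936
  Condition Alpha: 0.13 × 0.25 × 0.145 = 0.0047125
  Condition Zeta: 0.37 × 0.14 × 0.07 = 0.003626
Total = 0.04610962.
Largest term belongs to Condition Beta, so Condition Beta is most probable.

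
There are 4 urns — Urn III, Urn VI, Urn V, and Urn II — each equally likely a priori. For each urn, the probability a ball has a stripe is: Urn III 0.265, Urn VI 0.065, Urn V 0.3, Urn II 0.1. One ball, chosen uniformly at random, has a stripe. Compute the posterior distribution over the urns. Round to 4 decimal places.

Urn III 0.3630, Urn VI 0.0890, Urn V 0.4110, Urn II 0.1370

With a uniform prior (1/4 each), posterior ∝ likelihood:
  Urn III: 0.265
  Urn VI: 0.065
  Urn V: 0.3
  Urn II: 0.1
Normalizing constant = 0.73.
P(Urn III | striped) = 0.265/0.73 ≈ 0.3630
P(Urn VI | striped) = 0.065/0.73 ≈ 0.0890
P(Urn V | striped) = 0.3/0.73 ≈ 0.4110
P(Urn II | striped) = 0.1/0.73 ≈ 0.1370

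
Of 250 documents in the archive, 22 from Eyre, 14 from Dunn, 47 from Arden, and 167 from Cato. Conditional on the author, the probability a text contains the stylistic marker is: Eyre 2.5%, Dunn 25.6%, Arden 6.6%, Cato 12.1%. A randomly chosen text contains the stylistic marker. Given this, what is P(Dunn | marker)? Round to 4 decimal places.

0.1306

Prior × likelihood for each hypothesis:
  Eyre: 0.088 × 0.025 = 0.0022
  Dunn: 0.056 × 0.256 = 0.014336
  Arden: 0.188 × 0.066 = 0.012408
  Cato: 0.668 × 0.121 = 0.080828
Total = 0.109772.
P(Dunn | evidence) = 0.014336 / 0.109772 ≈ 0.1306.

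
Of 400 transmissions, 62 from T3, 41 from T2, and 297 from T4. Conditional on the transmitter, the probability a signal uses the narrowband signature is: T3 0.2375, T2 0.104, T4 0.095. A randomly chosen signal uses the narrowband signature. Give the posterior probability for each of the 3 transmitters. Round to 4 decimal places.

Unnormalized posteriors (prior × likelihood):
  T3: 0.155 × 0.2375 = 0.0368125
  T2: 0.1025 × 0.104 = 0.01066
  T4: 0.7425 × 0.095 = 0.0705375
Sum = 0.11801.
P(T3 | narrowband) = 0.0368125/0.11801 ≈ 0.3119
P(T2 | narrowband) = 0.01066/0.11801 ≈ 0.0903
P(T4 | narrowband) = 0.0705375/0.11801 ≈ 0.5977

T3 0.3119, T2 0.0903, T4 0.5977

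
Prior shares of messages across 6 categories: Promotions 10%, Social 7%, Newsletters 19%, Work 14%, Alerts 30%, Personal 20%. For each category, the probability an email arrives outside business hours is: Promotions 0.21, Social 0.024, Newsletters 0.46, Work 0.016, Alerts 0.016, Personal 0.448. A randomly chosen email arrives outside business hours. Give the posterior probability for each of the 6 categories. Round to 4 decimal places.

Prior × likelihood for each hypothesis:
  Promotions: 0.1 × 0.21 = 0.021
  Social: 0.07 × 0.024 = 0.00168
  Newsletters: 0.19 × 0.46 = 0.0874
  Work: 0.14 × 0.016 = 0.00224
  Alerts: 0.3 × 0.016 = 0.0048
  Personal: 0.2 × 0.448 = 0.0896
Sum = 0.20672.
P(Promotions | off-hours) = 0.021/0.20672 ≈ 0.1016
P(Social | off-hours) = 0.00168/0.20672 ≈ 0.0081
P(Newsletters | off-hours) = 0.0874/0.20672 ≈ 0.4228
P(Work | off-hours) = 0.00224/0.20672 ≈ 0.0108
P(Alerts | off-hours) = 0.0048/0.20672 ≈ 0.0232
P(Personal | off-hours) = 0.0896/0.20672 ≈ 0.4334
(Check: 0.1016+0.0081+0.4228+0.0108+0.0232+0.4334 = 0.9999.)

Promotions 0.1016, Social 0.0081, Newsletters 0.4228, Work 0.0108, Alerts 0.0232, Personal 0.4334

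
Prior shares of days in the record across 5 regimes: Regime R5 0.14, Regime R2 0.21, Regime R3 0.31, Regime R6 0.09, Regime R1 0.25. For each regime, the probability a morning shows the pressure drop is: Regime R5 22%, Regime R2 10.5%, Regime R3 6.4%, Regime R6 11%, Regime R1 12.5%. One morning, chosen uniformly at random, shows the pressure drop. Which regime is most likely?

Prior × likelihood for each hypothesis:
  Regime R5: 0.14 × 0.22 = 0.0308
  Regime R2: 0.21 × 0.105 = 0.02205
  Regime R3: 0.31 × 0.064 = 0.01984
  Regime R6: 0.09 × 0.11 = 0.0099
  Regime R1: 0.25 × 0.125 = 0.03125
Normalizing constant = 0.11384.
Largest term belongs to Regime R1, so Regime R1 is most probable.

Regime R1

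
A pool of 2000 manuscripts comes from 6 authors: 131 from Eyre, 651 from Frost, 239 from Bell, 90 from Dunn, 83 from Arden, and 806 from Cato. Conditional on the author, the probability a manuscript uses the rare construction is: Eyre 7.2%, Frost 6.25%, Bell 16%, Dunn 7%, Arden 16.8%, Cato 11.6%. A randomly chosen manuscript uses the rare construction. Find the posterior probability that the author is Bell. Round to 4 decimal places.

By Bayes' rule, posterior ∝ prior × likelihood:
  Eyre: 0.0655 × 0.072 = 0.004716
  Frost: 0.3255 × 0.0625 = 0.02034375
  Bell: 0.1195 × 0.16 = 0.01912
  Dunn: 0.045 × 0.07 = 0.00315
  Arden: 0.0415 × 0.168 = 0.006972
  Cato: 0.403 × 0.116 = 0.046748
Normalizing constant = 0.10104975.
P(Bell | evidence) = 0.01912 / 0.10104975 ≈ 0.1892.

0.1892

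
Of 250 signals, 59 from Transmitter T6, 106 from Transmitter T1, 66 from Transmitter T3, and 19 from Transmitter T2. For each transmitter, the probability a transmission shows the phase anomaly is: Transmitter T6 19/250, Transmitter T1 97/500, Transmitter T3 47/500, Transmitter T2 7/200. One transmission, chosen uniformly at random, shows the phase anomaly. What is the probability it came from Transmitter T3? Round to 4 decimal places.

Unnormalized posteriors (prior × likelihood):
  Transmitter T6: 0.236 × 0.076 = 0.017936
  Transmitter T1: 0.424 × 0.194 = 0.082256
  Transmitter T3: 0.264 × 0.094 = 0.024816
  Transmitter T2: 0.076 × 0.035 = 0.00266
Total = 0.127668.
P(Transmitter T3 | evidence) = 0.024816 / 0.127668 ≈ 0.1944.

0.1944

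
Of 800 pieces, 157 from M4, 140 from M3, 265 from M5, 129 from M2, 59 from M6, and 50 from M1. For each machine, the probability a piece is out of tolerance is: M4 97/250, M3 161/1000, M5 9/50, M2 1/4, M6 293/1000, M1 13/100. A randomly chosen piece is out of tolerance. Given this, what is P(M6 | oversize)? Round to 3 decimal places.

Compute prior × likelihood for every hypothesis:
  M4: 0.19625 × 0.388 = 0.076145
  M3: 0.175 × 0.161 = 0.028175
  M5: 0.33125 × 0.18 = 0.059625
  M2: 0.16125 × 0.25 = 0.0403125
  M6: 0.07375 × 0.293 = 0.02160875
  M1: 0.0625 × 0.13 = 0.008125
Total = 0.23399125.
P(M6 | evidence) = 0.02160875 / 0.23399125 ≈ 0.092.

0.092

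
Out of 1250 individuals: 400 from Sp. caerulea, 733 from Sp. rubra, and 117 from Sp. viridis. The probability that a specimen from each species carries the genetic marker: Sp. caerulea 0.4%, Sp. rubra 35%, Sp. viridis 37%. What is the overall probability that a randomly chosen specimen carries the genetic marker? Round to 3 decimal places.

0.241

By Bayes' rule, posterior ∝ prior × likelihood:
  Sp. caerulea: 0.32 × 0.004 = 0.00128
  Sp. rubra: 0.5864 × 0.35 = 0.20524
  Sp. viridis: 0.0936 × 0.37 = 0.034632
P(marker) = 0.00128 + 0.20524 + 0.034632 = 0.241152 → 0.241.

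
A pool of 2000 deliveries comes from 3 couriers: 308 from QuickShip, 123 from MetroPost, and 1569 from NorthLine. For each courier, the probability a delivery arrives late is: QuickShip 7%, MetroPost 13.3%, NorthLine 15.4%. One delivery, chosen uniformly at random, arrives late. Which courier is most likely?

NorthLine

Unnormalized posteriors (prior × likelihood):
  QuickShip: 0.154 × 0.07 = 0.01078
  MetroPost: 0.0615 × 0.133 = 0.0081795
  NorthLine: 0.7845 × 0.154 = 0.120813
Sum = 0.1397725.
Largest term belongs to NorthLine, so NorthLine is most probable.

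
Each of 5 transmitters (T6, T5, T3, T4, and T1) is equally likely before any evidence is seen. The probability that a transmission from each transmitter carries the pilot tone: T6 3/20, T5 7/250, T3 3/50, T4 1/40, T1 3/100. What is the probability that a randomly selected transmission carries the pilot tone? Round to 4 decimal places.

0.0586

With a uniform prior (1/5 each), posterior ∝ likelihood:
  T6: 0.15
  T5: 0.028
  T3: 0.06
  T4: 0.025
  T1: 0.03
P(pilot) = (1/5) × (0.15 + 0.028 + 0.06 + 0.025 + 0.03) = 0.293/5 ≈ 0.0586.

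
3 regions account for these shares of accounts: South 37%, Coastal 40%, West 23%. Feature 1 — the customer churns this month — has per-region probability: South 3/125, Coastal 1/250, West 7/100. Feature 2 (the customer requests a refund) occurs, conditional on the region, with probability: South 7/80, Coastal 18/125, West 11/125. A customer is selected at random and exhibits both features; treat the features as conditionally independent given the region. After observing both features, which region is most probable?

By Bayes' rule, posterior ∝ prior × likelihood:
  South: 0.37 × 0.024 × 0.0875 = 0.000777
  Coastal: 0.4 × 0.004 × 0.144 = 0.0002304
  West: 0.23 × 0.07 × 0.088 = 0.0014168
Sum = 0.0024242.
Largest term belongs to West, so West is most probable.

West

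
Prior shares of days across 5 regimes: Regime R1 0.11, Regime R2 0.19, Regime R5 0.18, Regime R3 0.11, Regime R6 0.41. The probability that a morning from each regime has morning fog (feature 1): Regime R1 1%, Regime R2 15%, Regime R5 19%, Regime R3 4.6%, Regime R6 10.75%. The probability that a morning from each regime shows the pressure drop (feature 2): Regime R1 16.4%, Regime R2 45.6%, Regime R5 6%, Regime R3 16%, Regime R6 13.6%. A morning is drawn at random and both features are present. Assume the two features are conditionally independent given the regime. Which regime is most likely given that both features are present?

Prior × likelihood for each hypothesis:
  Regime R1: 0.11 × 0.01 × 0.164 = 0.0001804
  Regime R2: 0.19 × 0.15 × 0.456 = 0.012996
  Regime R5: 0.18 × 0.19 × 0.06 = 0.002052
  Regime R3: 0.11 × 0.046 × 0.16 = 0.0008096
  Regime R6: 0.41 × 0.1075 × 0.136 = 0.0059942
Total = 0.0220322.
Largest term belongs to Regime R2, so Regime R2 is most probable.

Regime R2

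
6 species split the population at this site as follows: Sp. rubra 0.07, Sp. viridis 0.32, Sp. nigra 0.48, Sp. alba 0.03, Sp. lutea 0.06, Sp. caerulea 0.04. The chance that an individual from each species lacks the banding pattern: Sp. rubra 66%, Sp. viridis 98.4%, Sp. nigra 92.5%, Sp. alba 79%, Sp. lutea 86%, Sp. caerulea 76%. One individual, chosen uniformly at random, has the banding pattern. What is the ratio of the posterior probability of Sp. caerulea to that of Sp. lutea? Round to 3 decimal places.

1.143

Taking complements, P(banded | each) = Sp. rubra 0.34, Sp. viridis 0.016, Sp. nigra 0.075, Sp. alba 0.21, Sp. lutea 0.14, Sp. caerulea 0.24.
Prior × likelihood for each hypothesis:
  Sp. rubra: 0.07 × 0.34 = 0.0238
  Sp. viridis: 0.32 × 0.016 = 0.00512
  Sp. nigra: 0.48 × 0.075 = 0.036
  Sp. alba: 0.03 × 0.21 = 0.0063
  Sp. lutea: 0.06 × 0.14 = 0.0084
  Sp. caerulea: 0.04 × 0.24 = 0.0096
Sum = 0.08922.
The ratio is 0.0096 / 0.0084 (the normalizer cancels) = 1.143.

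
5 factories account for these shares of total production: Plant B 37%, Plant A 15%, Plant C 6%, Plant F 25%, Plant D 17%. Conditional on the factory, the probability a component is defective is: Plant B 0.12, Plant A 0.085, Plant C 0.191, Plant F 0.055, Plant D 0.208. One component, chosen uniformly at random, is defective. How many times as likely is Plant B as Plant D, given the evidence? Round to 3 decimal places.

1.256

By Bayes' rule, posterior ∝ prior × likelihood:
  Plant B: 0.37 × 0.12 = 0.0444
  Plant A: 0.15 × 0.085 = 0.01275
  Plant C: 0.06 × 0.191 = 0.01146
  Plant F: 0.25 × 0.055 = 0.01375
  Plant D: 0.17 × 0.208 = 0.03536
Normalizing constant = 0.11772.
The ratio is 0.0444 / 0.03536 (the normalizer cancels) = 1.256.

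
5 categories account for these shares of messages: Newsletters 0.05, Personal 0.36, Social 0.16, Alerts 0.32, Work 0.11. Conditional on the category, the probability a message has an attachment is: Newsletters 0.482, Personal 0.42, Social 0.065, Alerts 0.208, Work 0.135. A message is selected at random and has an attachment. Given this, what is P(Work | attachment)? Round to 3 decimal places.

0.056

Compute prior × likelihood for every hypothesis:
  Newsletters: 0.05 × 0.482 = 0.0241
  Personal: 0.36 × 0.42 = 0.1512
  Social: 0.16 × 0.065 = 0.0104
  Alerts: 0.32 × 0.208 = 0.06656
  Work: 0.11 × 0.135 = 0.01485
Total = 0.26711.
P(Work | evidence) = 0.01485 / 0.26711 ≈ 0.056.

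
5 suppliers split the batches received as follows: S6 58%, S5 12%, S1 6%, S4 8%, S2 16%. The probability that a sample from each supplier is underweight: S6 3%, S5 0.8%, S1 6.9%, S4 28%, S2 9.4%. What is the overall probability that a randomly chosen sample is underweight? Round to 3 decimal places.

0.060

Prior × likelihood for each hypothesis:
  S6: 0.58 × 0.03 = 0.0174
  S5: 0.12 × 0.008 = 0.00096
  S1: 0.06 × 0.069 = 0.00414
  S4: 0.08 × 0.28 = 0.0224
  S2: 0.16 × 0.094 = 0.01504
P(underweight) = 0.0174 + 0.00096 + 0.00414 + 0.0224 + 0.01504 = 0.05994 → 0.060.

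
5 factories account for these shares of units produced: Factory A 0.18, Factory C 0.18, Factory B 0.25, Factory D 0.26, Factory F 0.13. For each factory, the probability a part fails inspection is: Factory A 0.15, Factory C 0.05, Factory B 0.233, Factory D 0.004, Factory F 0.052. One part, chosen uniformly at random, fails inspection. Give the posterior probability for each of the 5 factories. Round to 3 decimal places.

Compute prior × likelihood for every hypothesis:
  Factory A: 0.18 × 0.15 = 0.027
  Factory C: 0.18 × 0.05 = 0.009
  Factory B: 0.25 × 0.233 = 0.05825
  Factory D: 0.26 × 0.004 = 0.00104
  Factory F: 0.13 × 0.052 = 0.00676
Sum = 0.10205.
P(Factory A | nonconforming) = 0.027/0.10205 ≈ 0.265
P(Factory C | nonconforming) = 0.009/0.10205 ≈ 0.088
P(Factory B | nonconforming) = 0.05825/0.10205 ≈ 0.571
P(Factory D | nonconforming) = 0.00104/0.10205 ≈ 0.010
P(Factory F | nonconforming) = 0.00676/0.10205 ≈ 0.066

Factory A 0.265, Factory C 0.088, Factory B 0.571, Factory D 0.010, Factory F 0.066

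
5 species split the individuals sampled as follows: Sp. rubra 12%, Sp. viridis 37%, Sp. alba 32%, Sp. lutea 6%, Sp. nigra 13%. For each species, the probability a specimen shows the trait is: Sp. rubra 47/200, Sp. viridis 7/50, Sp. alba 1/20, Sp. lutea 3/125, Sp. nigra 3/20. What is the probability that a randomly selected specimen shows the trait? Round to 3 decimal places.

0.117

Prior × likelihood for each hypothesis:
  Sp. rubra: 0.12 × 0.235 = 0.0282
  Sp. viridis: 0.37 × 0.14 = 0.0518
  Sp. alba: 0.32 × 0.05 = 0.016
  Sp. lutea: 0.06 × 0.024 = 0.00144
  Sp. nigra: 0.13 × 0.15 = 0.0195
P(trait) = 0.0282 + 0.0518 + 0.016 + 0.00144 + 0.0195 = 0.11694 → 0.117.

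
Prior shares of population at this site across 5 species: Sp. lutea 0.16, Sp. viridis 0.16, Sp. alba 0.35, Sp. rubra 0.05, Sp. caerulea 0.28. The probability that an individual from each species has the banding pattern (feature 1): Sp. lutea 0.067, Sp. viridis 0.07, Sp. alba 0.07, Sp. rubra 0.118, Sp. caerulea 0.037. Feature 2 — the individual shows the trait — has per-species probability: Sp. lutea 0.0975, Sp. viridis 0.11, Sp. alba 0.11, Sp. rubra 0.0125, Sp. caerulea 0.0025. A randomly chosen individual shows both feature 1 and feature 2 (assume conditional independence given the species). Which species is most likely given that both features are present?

Prior × likelihood for each hypothesis:
  Sp. lutea: 0.16 × 0.067 × 0.0975 = 0.0010452
  Sp. viridis: 0.16 × 0.07 × 0.11 = 0.001232
  Sp. alba: 0.35 × 0.07 × 0.11 = 0.002695
  Sp. rubra: 0.05 × 0.118 × 0.0125 = 0.00007375
  Sp. caerulea: 0.28 × 0.037 × 0.0025 = 0.0000259
Normalizing constant = 0.00507185.
Largest term belongs to Sp. alba, so Sp. alba is most probable.

Sp. alba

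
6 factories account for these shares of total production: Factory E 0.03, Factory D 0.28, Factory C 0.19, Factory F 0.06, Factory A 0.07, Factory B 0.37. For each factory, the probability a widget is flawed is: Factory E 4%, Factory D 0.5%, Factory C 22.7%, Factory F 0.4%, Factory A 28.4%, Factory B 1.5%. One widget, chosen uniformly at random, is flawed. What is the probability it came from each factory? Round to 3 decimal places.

Prior × likelihood for each hypothesis:
  Factory E: 0.03 × 0.04 = 0.0012
  Factory D: 0.28 × 0.005 = 0.0014
  Factory C: 0.19 × 0.227 = 0.04313
  Factory F: 0.06 × 0.004 = 0.00024
  Factory A: 0.07 × 0.284 = 0.01988
  Factory B: 0.37 × 0.015 = 0.00555
Sum = 0.0714.
P(Factory E | flawed) = 0.0012/0.0714 ≈ 0.017
P(Factory D | flawed) = 0.0014/0.0714 ≈ 0.020
P(Factory C | flawed) = 0.04313/0.0714 ≈ 0.604
P(Factory F | flawed) = 0.00024/0.0714 ≈ 0.003
P(Factory A | flawed) = 0.01988/0.0714 ≈ 0.278
P(Factory B | flawed) = 0.00555/0.0714 ≈ 0.078

Factory E 0.017, Factory D 0.020, Factory C 0.604, Factory F 0.003, Factory A 0.278, Factory B 0.078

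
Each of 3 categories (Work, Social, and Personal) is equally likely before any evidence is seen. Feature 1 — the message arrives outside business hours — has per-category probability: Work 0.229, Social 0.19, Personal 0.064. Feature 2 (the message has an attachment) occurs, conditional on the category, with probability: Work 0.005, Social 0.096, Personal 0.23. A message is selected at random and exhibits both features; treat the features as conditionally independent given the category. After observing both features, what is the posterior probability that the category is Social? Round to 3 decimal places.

0.535

Since the prior is uniform, the posterior is proportional to the likelihood:
  Work: 0.229 × 0.005 = 0.001145
  Social: 0.19 × 0.096 = 0.01824
  Personal: 0.064 × 0.23 = 0.01472
Total = 0.034105.
P(Social | evidence) = 0.01824 / 0.034105 ≈ 0.535.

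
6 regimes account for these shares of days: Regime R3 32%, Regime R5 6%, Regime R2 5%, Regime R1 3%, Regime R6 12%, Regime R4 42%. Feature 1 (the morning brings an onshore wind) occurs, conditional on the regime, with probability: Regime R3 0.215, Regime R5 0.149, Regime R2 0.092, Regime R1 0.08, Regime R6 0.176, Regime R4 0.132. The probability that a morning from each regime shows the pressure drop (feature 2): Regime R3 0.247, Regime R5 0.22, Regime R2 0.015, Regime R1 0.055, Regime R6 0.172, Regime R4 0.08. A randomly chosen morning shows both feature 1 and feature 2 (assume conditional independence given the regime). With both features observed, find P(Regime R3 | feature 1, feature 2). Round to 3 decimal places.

Prior × likelihood for each hypothesis:
  Regime R3: 0.32 × 0.215 × 0.247 = 0.0169936
  Regime R5: 0.06 × 0.149 × 0.22 = 0.0019668
  Regime R2: 0.05 × 0.092 × 0.015 = 0.000069
  Regime R1: 0.03 × 0.08 × 0.055 = 0.000132
  Regime R6: 0.12 × 0.176 × 0.172 = 0.00363264
  Regime R4: 0.42 × 0.132 × 0.08 = 0.0044352
Sum = 0.02722924.
P(Regime R3 | evidence) = 0.0169936 / 0.02722924 ≈ 0.624.

0.624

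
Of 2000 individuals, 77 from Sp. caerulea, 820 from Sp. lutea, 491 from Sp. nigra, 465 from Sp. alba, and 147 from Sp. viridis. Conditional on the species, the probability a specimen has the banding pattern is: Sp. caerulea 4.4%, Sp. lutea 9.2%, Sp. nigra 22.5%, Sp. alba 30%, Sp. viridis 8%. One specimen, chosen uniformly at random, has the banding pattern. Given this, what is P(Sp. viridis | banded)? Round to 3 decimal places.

Prior × likelihood for each hypothesis:
  Sp. caerulea: 0.0385 × 0.044 = 0.001694
  Sp. lutea: 0.41 × 0.092 = 0.03772
  Sp. nigra: 0.2455 × 0.225 = 0.0552375
  Sp. alba: 0.2325 × 0.3 = 0.06975
  Sp. viridis: 0.0735 × 0.08 = 0.00588
Total = 0.1702815.
P(Sp. viridis | evidence) = 0.00588 / 0.1702815 ≈ 0.035.

0.035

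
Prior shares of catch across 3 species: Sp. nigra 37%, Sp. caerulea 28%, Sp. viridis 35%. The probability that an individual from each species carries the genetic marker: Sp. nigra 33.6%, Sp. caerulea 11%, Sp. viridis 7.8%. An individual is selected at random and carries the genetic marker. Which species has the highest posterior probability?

Unnormalized posteriors (prior × likelihood):
  Sp. nigra: 0.37 × 0.336 = 0.12432
  Sp. caerulea: 0.28 × 0.11 = 0.0308
  Sp. viridis: 0.35 × 0.078 = 0.0273
Total = 0.18242.
Largest term belongs to Sp. nigra, so Sp. nigra is most probable.

Sp. nigra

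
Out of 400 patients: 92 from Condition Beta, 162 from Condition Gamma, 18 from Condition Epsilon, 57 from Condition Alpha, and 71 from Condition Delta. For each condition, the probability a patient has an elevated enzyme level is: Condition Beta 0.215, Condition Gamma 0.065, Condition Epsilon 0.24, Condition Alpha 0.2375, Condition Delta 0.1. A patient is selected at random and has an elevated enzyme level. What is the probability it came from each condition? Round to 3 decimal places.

Condition Beta 0.358, Condition Gamma 0.191, Condition Epsilon 0.078, Condition Alpha 0.245, Condition Delta 0.128

Prior × likelihood for each hypothesis:
  Condition Beta: 0.23 × 0.215 = 0.04945
  Condition Gamma: 0.405 × 0.065 = 0.026325
  Condition Epsilon: 0.045 × 0.24 = 0.0108
  Condition Alpha: 0.1425 × 0.2375 = 0.03384375
  Condition Delta: 0.1775 × 0.1 = 0.01775
Sum = 0.13816875.
P(Condition Beta | elevated) = 0.04945/0.13816875 ≈ 0.358
P(Condition Gamma | elevated) = 0.026325/0.13816875 ≈ 0.191
P(Condition Epsilon | elevated) = 0.0108/0.13816875 ≈ 0.078
P(Condition Alpha | elevated) = 0.03384375/0.13816875 ≈ 0.245
P(Condition Delta | elevated) = 0.01775/0.13816875 ≈ 0.128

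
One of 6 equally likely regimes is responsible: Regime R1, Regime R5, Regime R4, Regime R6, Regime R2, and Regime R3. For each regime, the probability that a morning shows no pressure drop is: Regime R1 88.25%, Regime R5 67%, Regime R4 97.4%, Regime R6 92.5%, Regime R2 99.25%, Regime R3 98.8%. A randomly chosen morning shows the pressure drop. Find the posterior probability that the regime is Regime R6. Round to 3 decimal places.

Taking complements, P(drop | each) = Regime R1 0.1175, Regime R5 0.33, Regime R4 0.026, Regime R6 0.075, Regime R2 0.0075, Regime R3 0.012.
With a uniform prior (1/6 each), posterior ∝ likelihood:
  Regime R1: 0.1175
  Regime R5: 0.33
  Regime R4: 0.026
  Regime R6: 0.075
  Regime R2: 0.0075
  Regime R3: 0.012
Sum = 0.568.
P(Regime R6 | evidence) = 0.075 / 0.568 ≈ 0.132.

0.132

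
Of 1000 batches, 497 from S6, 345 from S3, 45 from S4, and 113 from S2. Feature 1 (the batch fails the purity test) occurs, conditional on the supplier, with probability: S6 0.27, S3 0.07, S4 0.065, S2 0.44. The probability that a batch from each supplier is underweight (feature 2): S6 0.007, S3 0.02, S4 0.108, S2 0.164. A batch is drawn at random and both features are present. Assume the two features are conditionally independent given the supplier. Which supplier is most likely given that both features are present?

S2

Prior × likelihood for each hypothesis:
  S6: 0.497 × 0.27 × 0.007 = 0.00093933
  S3: 0.345 × 0.07 × 0.02 = 0.000483
  S4: 0.045 × 0.065 × 0.108 = 0.0003159
  S2: 0.113 × 0.44 × 0.164 = 0.00815408
Total = 0.00989231.
Largest term belongs to S2, so S2 is most probable.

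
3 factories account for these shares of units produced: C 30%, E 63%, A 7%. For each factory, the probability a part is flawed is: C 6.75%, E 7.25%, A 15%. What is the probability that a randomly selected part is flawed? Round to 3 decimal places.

Unnormalized posteriors (prior × likelihood):
  C: 0.3 × 0.0675 = 0.02025
  E: 0.63 × 0.0725 = 0.045675
  A: 0.07 × 0.15 = 0.0105
P(flawed) = 0.02025 + 0.045675 + 0.0105 = 0.076425 → 0.076.

0.076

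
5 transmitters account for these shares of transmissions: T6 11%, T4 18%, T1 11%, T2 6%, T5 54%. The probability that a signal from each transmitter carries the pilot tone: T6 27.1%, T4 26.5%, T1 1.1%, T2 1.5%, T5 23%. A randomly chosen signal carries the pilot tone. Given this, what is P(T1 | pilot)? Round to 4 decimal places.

0.0059

Compute prior × likelihood for every hypothesis:
  T6: 0.11 × 0.271 = 0.02981
  T4: 0.18 × 0.265 = 0.0477
  T1: 0.11 × 0.011 = 0.00121
  T2: 0.06 × 0.015 = 0.0009
  T5: 0.54 × 0.23 = 0.1242
Sum = 0.20382.
P(T1 | evidence) = 0.00121 / 0.20382 ≈ 0.0059.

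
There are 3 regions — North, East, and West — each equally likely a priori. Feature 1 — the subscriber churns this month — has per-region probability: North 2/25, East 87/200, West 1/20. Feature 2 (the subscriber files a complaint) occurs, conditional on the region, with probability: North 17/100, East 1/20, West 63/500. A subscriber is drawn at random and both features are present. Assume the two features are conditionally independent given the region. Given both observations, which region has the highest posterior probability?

East

With a uniform prior (1/3 each), posterior ∝ likelihood:
  North: 0.08 × 0.17 = 0.0136
  East: 0.435 × 0.05 = 0.02175
  West: 0.05 × 0.126 = 0.0063
Normalizing constant = 0.04165.
Largest term belongs to East, so East is most probable.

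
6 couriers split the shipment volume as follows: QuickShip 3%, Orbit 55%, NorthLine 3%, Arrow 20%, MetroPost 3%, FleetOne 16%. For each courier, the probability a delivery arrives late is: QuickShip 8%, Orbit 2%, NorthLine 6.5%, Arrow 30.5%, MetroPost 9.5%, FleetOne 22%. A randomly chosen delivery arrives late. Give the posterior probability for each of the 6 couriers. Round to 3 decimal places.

QuickShip 0.021, Orbit 0.096, NorthLine 0.017, Arrow 0.533, MetroPost 0.025, FleetOne 0.308

Prior × likelihood for each hypothesis:
  QuickShip: 0.03 × 0.08 = 0.0024
  Orbit: 0.55 × 0.02 = 0.011
  NorthLine: 0.03 × 0.065 = 0.00195
  Arrow: 0.2 × 0.305 = 0.061
  MetroPost: 0.03 × 0.095 = 0.00285
  FleetOne: 0.16 × 0.22 = 0.0352
Total = 0.1144.
P(QuickShip | late) = 0.0024/0.1144 ≈ 0.021
P(Orbit | late) = 0.011/0.1144 ≈ 0.096
P(NorthLine | late) = 0.00195/0.1144 ≈ 0.017
P(Arrow | late) = 0.061/0.1144 ≈ 0.533
P(MetroPost | late) = 0.00285/0.1144 ≈ 0.025
P(FleetOne | late) = 0.0352/0.1144 ≈ 0.308
(Check: 0.021+0.096+0.017+0.533+0.025+0.308 = 1.000.)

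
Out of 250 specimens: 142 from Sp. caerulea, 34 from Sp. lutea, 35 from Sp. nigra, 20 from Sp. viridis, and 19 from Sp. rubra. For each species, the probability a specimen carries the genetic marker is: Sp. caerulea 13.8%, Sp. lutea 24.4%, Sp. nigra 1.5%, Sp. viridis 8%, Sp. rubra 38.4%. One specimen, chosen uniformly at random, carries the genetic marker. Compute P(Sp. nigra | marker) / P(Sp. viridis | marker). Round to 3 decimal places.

Compute prior × likelihood for every hypothesis:
  Sp. caerulea: 0.568 × 0.138 = 0.078384
  Sp. lutea: 0.136 × 0.244 = 0.033184
  Sp. nigra: 0.14 × 0.015 = 0.0021
  Sp. viridis: 0.08 × 0.08 = 0.0064
  Sp. rubra: 0.076 × 0.384 = 0.029184
Normalizing constant = 0.149252.
The ratio is 0.0021 / 0.0064 (the normalizer cancels) = 0.328.

0.328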